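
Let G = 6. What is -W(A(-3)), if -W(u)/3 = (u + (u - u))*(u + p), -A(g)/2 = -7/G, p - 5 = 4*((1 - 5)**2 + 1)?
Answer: 1582/3 ≈ 527.33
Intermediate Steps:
p = 73 (p = 5 + 4*((1 - 5)**2 + 1) = 5 + 4*((-4)**2 + 1) = 5 + 4*(16 + 1) = 5 + 4*17 = 5 + 68 = 73)
A(g) = 7/3 (A(g) = -(-14)/6 = -2*(-7/6) = 7/3)
W(u) = -3*u*(73 + u) (W(u) = -3*(u + (u - u))*(u + 73) = -3*(u + 0)*(73 + u) = -3*u*(73 + u))
-W(A(-3)) = -(-3)*7*(73 + 7/3)/3 = -(-3)*7*226/(3*3) = -1*(-1582/3) = 1582/3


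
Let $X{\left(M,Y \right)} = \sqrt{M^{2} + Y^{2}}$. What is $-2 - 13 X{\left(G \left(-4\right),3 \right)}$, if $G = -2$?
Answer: $-2 - 13 \sqrt{73} \approx -113.07$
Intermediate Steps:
$-2 - 13 X{\left(G \left(-4\right),3 \right)} = -2 - 13 \sqrt{\left(\left(-2\right) \left(-4\right)\right)^{2} + 3^{2}} = -2 - 13 \sqrt{8^{2} + 9} = -2 - 13 \sqrt{64 + 9} = -2 - 13 \sqrt{73}$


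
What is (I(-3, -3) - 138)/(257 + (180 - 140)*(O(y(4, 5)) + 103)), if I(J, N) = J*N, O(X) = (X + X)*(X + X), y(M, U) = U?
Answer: -129/8377 ≈ -0.015399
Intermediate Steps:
O(X) = 4*X² (O(X) = (2*X)*(2*X) = 4*X²)
(I(-3, -3) - 138)/(257 + (180 - 140)*(O(y(4, 5)) + 103)) = (-3*(-3) - 138)/(257 + (180 - 140)*(4*5² + 103)) = (9 - 138)/(257 + 40*(4*25 + 103)) = -129/(257 + 40*(100 + 103)) = -129/(257 + 40*203) = -129/(257 + 8120) = -129/8377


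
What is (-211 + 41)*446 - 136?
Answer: -75956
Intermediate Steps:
(-211 + 41)*446 - 136 = -170*446 - 136 = -75820 - 136 = -75956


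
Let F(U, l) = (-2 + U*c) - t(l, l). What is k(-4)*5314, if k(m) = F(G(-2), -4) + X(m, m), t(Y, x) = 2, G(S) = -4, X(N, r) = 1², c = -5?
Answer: 90338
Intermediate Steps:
X(N, r) = 1
F(U, l) = -4 - 5*U (F(U, l) = (-2 + U*(-5)) - 1*2 = (-2 - 5*U) - 2 = -4 - 5*U)
k(m) = 17 (k(m) = (-4 - 5*(-4)) + 1 = (-4 + 20) + 1 = 16 + 1 = 17)
k(-4)*5314 = 17*5314 = 90338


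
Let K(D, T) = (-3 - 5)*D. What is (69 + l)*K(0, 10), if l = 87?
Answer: 0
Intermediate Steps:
K(D, T) = -8*D
(69 + l)*K(0, 10) = (69 + 87)*(-8*0) = 156*0 = 0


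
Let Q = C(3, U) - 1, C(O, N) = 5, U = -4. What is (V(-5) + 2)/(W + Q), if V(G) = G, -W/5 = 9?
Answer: 3/41 ≈ 0.073171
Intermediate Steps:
W = -45 (W = -5*9 = -45)
Q = 4 (Q = 5 - 1 = 4)
(V(-5) + 2)/(W + Q) = (-5 + 2)/(-45 + 4) = -3/(-41) = -1/41*(-3) = 3/41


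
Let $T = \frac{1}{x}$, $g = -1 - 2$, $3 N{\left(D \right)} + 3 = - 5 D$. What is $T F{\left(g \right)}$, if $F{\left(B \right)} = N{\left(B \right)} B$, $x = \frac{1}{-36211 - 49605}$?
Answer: $1029792$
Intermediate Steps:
$N{\left(D \right)} = -1 - \frac{5 D}{3}$ ($N{\left(D \right)} = -1 + \frac{\left(-5\right) D}{3} = -1 - \frac{5 D}{3}$)
$x = - \frac{1}{85816}$ ($x = \frac{1}{-85816} = - \frac{1}{85816} \approx -1.1653 \cdot 10^{-5}$)
$g = -3$ ($g = -1 - 2 = -3$)
$F{\left(B \right)} = B \left(-1 - \frac{5 B}{3}\right)$ ($F{\left(B \right)} = \left(-1 - \frac{5 B}{3}\right) B = B \left(-1 - \frac{5 B}{3}\right)$)
$T = -85816$ ($T = \frac{1}{- \frac{1}{85816}} = -85816$)
$T F{\left(g \right)} = - 85816 \left(\left(- \frac{1}{3}\right) \left(-3\right) \left(3 + 5 \left(-3\right)\right)\right) = - 85816 \left(\left(- \frac{1}{3}\right) \left(-3\right) \left(3 - 15\right)\right) = - 85816 \left(\left(- \frac{1}{3}\right) \left(-3\right) \left(-12\right)\right) = \left(-85816\right) \left(-12\right) = 1029792$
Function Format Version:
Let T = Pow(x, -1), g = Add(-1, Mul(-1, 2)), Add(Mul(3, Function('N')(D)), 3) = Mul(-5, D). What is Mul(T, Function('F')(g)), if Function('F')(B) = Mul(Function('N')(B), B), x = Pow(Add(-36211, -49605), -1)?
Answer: 1029792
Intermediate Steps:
Function('N')(D) = Add(-1, Mul(Rational(-5, 3), D)) (Function('N')(D) = Add(-1, Mul(Rational(1, 3), Mul(-5, D))) = Add(-1, Mul(Rational(-5, 3), D)))
x = Rational(-1, 85816) (x = Pow(-85816, -1) = Rational(-1, 85816) ≈ -1.1653e-5)
g = -3 (g = Add(-1, -2) = -3)
Function('F')(B) = Mul(B, Add(-1, Mul(Rational(-5, 3), B))) (Function('F')(B) = Mul(Add(-1, Mul(Rational(-5, 3), B)), B) = Mul(B, Add(-1, Mul(Rational(-5, 3), B))))
T = -85816 (T = Pow(Rational(-1, 85816), -1) = -85816)
Mul(T, Function('F')(g)) = Mul(-85816, Mul(Rational(-1, 3), -3, Add(3, Mul(5, -3)))) = Mul(-85816, Mul(Rational(-1, 3), -3, Add(3, -15))) = Mul(-85816, Mul(Rational(-1, 3), -3, -12)) = Mul(-85816, -12) = 1029792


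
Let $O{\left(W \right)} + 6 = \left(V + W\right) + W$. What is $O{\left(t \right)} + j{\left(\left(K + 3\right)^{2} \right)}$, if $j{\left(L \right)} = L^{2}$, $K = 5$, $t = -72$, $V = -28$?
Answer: $3918$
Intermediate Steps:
$O{\left(W \right)} = -34 + 2 W$ ($O{\left(W \right)} = -6 + \left(\left(-28 + W\right) + W\right) = -6 + \left(-28 + 2 W\right) = -34 + 2 W$)
$O{\left(t \right)} + j{\left(\left(K + 3\right)^{2} \right)} = \left(-34 + 2 \left(-72\right)\right) + \left(\left(5 + 3\right)^{2}\right)^{2} = \left(-34 - 144\right) + \left(8^{2}\right)^{2} = -178 + 64^{2} = -178 + 4096 = 3918$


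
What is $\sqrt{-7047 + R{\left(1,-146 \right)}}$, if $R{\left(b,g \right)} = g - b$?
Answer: $i \sqrt{7194} \approx 84.818 i$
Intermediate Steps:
$\sqrt{-7047 + R{\left(1,-146 \right)}} = \sqrt{-7047 - 147} = \sqrt{-7194} = i \sqrt{7194}$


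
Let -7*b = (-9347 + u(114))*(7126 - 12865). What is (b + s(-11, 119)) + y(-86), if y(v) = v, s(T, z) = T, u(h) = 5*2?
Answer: -53585722/7 ≈ -7.6551e+6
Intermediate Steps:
u(h) = 10
b = -53585043/7 (b = -(-9347 + 10)*(7126 - 12865)/7 = -(-9337)*(-5739)/7 = -⅐*53585043 = -53585043/7 ≈ -7.6550e+6)
(b + s(-11, 119)) + y(-86) = (-53585043/7 - 11) - 86 = -53585120/7 - 86 = -53585722/7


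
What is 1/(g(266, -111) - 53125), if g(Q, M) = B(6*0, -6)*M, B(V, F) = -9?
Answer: -1/52126 ≈ -1.9184e-5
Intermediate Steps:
g(Q, M) = -9*M
1/(g(266, -111) - 53125) = 1/(-9*(-111) - 53125) = 1/(999 - 53125) = 1/(-52126) = -1/52126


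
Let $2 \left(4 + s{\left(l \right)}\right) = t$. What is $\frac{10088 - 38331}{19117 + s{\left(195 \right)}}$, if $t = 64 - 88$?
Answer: $- \frac{28243}{19101} \approx -1.4786$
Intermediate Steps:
$t = -24$
$s{\left(l \right)} = -16$ ($s{\left(l \right)} = -4 + \frac{1}{2} \left(-24\right) = -4 - 12 = -16$)
$\frac{10088 - 38331}{19117 + s{\left(195 \right)}} = \frac{10088 - 38331}{19117 - 16} = - \frac{28243}{19101}$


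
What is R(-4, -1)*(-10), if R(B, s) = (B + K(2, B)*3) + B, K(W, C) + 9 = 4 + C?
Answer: 350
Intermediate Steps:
K(W, C) = -5 + C (K(W, C) = -9 + (4 + C) = -5 + C)
R(B, s) = -15 + 5*B (R(B, s) = (B + (-5 + B)*3) + B = (B + (-15 + 3*B)) + B = (-15 + 4*B) + B = -15 + 5*B)
R(-4, -1)*(-10) = (-15 + 5*(-4))*(-10) = (-15 - 20)*(-10) = -35*(-10) = 350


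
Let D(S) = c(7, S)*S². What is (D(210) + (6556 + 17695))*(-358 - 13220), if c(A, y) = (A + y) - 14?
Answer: -121883609478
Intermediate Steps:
c(A, y) = -14 + A + y
D(S) = S²*(-7 + S) (D(S) = (-14 + 7 + S)*S² = (-7 + S)*S² = S²*(-7 + S))
(D(210) + (6556 + 17695))*(-358 - 13220) = (210²*(-7 + 210) + (6556 + 17695))*(-358 - 13220) = (44100*203 + 24251)*(-13578) = (8952300 + 24251)*(-13578) = 8976551*(-13578) = -121883609478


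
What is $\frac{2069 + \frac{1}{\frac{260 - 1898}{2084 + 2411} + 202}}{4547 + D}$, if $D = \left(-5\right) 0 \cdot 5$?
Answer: $\frac{1875246783}{4121182544} \approx 0.45503$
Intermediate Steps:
$D = 0$ ($D = 0 \cdot 5 = 0$)
$\frac{2069 + \frac{1}{\frac{260 - 1898}{2084 + 2411} + 202}}{4547 + D} = \frac{2069 + \frac{1}{\frac{260 - 1898}{2084 + 2411} + 202}}{4547 + 0} = \frac{2069 + \frac{1}{- \frac{1638}{4495} + 202}}{4547} = \left(2069 + \frac{1}{\left(-1638\right) \frac{1}{4495} + 202}\right) \frac{1}{4547} = \left(2069 + \frac{1}{- \frac{1638}{4495} + 202}\right) \frac{1}{4547} = \left(2069 + \frac{1}{\frac{906352}{4495}}\right) \frac{1}{4547} = \left(2069 + \frac{4495}{906352}\right) \frac{1}{4547} = \frac{1875246783}{906352} \cdot \frac{1}{4547} = \frac{1875246783}{4121182544}$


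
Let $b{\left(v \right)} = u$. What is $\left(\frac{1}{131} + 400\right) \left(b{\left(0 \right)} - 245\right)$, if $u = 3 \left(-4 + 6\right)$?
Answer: $- \frac{12523839}{131} \approx -95602.0$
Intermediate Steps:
$u = 6$ ($u = 3 \cdot 2 = 6$)
$b{\left(v \right)} = 6$
$\left(\frac{1}{131} + 400\right) \left(b{\left(0 \right)} - 245\right) = \left(\frac{1}{131} + 400\right) \left(6 - 245\right) = \frac{52401}{131} \left(-239\right) = - \frac{12523839}{131}$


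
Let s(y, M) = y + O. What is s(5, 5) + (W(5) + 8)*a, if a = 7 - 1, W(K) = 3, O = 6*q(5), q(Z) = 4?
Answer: 95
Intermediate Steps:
O = 24 (O = 6*4 = 24)
s(y, M) = 24 + y (s(y, M) = y + 24 = 24 + y)
a = 6
s(5, 5) + (W(5) + 8)*a = (24 + 5) + (3 + 8)*6 = 29 + 11*6 = 29 + 66 = 95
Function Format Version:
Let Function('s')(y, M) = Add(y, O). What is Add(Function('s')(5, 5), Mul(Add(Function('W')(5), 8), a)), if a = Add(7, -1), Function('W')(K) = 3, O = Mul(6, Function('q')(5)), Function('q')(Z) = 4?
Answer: 95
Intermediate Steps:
O = 24 (O = Mul(6, 4) = 24)
Function('s')(y, M) = Add(24, y) (Function('s')(y, M) = Add(y, 24) = Add(24, y))
a = 6
Add(Function('s')(5, 5), Mul(Add(Function('W')(5), 8), a)) = Add(Add(24, 5), Mul(Add(3, 8), 6)) = Add(29, Mul(11, 6)) = Add(29, 66) = 95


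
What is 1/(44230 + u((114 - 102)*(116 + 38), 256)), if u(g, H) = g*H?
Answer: 1/517318 ≈ 1.9330e-6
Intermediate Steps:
u(g, H) = H*g
1/(44230 + u((114 - 102)*(116 + 38), 256)) = 1/(44230 + 256*((114 - 102)*(116 + 38))) = 1/(44230 + 256*(12*154)) = 1/(44230 + 256*1848) = 1/(44230 + 473088) = 1/517318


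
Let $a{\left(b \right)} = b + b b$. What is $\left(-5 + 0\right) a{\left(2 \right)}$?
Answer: $-30$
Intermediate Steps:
$a{\left(b \right)} = b + b^{2}$
$\left(-5 + 0\right) a{\left(2 \right)} = \left(-5 + 0\right) 2 \left(1 + 2\right) = - 5 \cdot 2 \cdot 3 = \left(-5\right) 6 = -30$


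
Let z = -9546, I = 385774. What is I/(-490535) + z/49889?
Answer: -23928526196/24472300615 ≈ -0.97778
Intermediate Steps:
I/(-490535) + z/49889 = 385774/(-490535) - 9546/49889 = 385774*(-1/490535) - 9546*1/49889 = -385774/490535 - 9546/49889 = -23928526196/24472300615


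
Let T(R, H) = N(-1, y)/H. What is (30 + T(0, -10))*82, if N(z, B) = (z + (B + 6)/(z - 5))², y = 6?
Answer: 11931/5 ≈ 2386.2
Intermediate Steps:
N(z, B) = (z + (6 + B)/(-5 + z))²
T(R, H) = 9/H (T(R, H) = ((6 + 6 + (-1)² - 5*(-1))²/(-5 - 1)²)/H = ((6 + 6 + 1 + 5)²/(-6)²)/H = ((1/36)*18²)/H = ((1/36)*324)/H = 9/H)
(30 + T(0, -10))*82 = (30 + 9/(-10))*82 = (30 + 9*(-⅒))*82 = (30 - 9/10)*82 = (291/10)*82 = 11931/5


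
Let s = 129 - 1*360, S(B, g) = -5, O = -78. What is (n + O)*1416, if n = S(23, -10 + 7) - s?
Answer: 209568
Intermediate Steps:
s = -231 (s = 129 - 360 = -231)
n = 226 (n = -5 - 1*(-231) = -5 + 231 = 226)
(n + O)*1416 = (226 - 78)*1416 = 148*1416 = 209568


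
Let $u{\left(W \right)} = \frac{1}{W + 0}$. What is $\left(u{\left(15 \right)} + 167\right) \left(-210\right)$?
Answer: $-35084$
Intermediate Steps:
$u{\left(W \right)} = \frac{1}{W}$
$\left(u{\left(15 \right)} + 167\right) \left(-210\right) = \left(\frac{1}{15} + 167\right) \left(-210\right) = \frac{2506}{15} \left(-210\right) = -35084$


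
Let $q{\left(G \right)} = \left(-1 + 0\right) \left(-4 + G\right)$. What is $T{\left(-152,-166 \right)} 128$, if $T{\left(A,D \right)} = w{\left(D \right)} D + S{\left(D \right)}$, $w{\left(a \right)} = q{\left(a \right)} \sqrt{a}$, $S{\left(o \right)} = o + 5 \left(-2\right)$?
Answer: $-22528 - 3612160 i \sqrt{166} \approx -22528.0 - 4.6539 \cdot 10^{7} i$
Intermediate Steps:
$q{\left(G \right)} = 4 - G$ ($q{\left(G \right)} = - (-4 + G) = 4 - G$)
$S{\left(o \right)} = -10 + o$ ($S{\left(o \right)} = o - 10 = -10 + o$)
$w{\left(a \right)} = \sqrt{a} \left(4 - a\right)$ ($w{\left(a \right)} = \left(4 - a\right) \sqrt{a} = \sqrt{a} \left(4 - a\right)$)
$T{\left(A,D \right)} = -10 + D + D^{\frac{3}{2}} \left(4 - D\right)$ ($T{\left(A,D \right)} = \sqrt{D} \left(4 - D\right) D + \left(-10 + D\right) = D^{\frac{3}{2}} \left(4 - D\right) + \left(-10 + D\right) = -10 + D + D^{\frac{3}{2}} \left(4 - D\right)$)
$T{\left(-152,-166 \right)} 128 = \left(-10 - 166 + \left(-166\right)^{\frac{3}{2}} \left(4 - -166\right)\right) 128 = \left(-10 - 166 + - 166 i \sqrt{166} \left(4 + 166\right)\right) 128 = \left(-10 - 166 + - 166 i \sqrt{166} \cdot 170\right) 128 = \left(-10 - 166 - 28220 i \sqrt{166}\right) 128 = \left(-176 - 28220 i \sqrt{166}\right) 128 = -22528 - 3612160 i \sqrt{166}$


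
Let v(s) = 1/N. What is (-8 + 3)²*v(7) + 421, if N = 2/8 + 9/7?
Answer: 18803/43 ≈ 437.28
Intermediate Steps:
N = 43/28 (N = 2*(⅛) + 9*(⅐) = ¼ + 9/7 = 43/28 ≈ 1.5357)
v(s) = 28/43 (v(s) = 1/(43/28) = 28/43)
(-8 + 3)²*v(7) + 421 = (-8 + 3)²*(28/43) + 421 = (-5)²*(28/43) + 421 = 25*(28/43) + 421 = 700/43 + 421 = 18803/43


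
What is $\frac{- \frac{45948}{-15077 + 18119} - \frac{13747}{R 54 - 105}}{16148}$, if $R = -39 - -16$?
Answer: $- \frac{371733}{1225326388} \approx -0.00030337$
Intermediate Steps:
$R = -23$ ($R = -39 + 16 = -23$)
$\frac{- \frac{45948}{-15077 + 18119} - \frac{13747}{R 54 - 105}}{16148} = \frac{- \frac{45948}{-15077 + 18119} - \frac{13747}{\left(-23\right) 54 - 105}}{16148} = \left(- \frac{45948}{3042} - \frac{13747}{-1242 - 105}\right) \frac{1}{16148} = \left(\left(-45948\right) \frac{1}{3042} - \frac{13747}{-1347}\right) \frac{1}{16148} = \left(- \frac{7658}{507} - - \frac{13747}{1347}\right) \frac{1}{16148} = \left(- \frac{7658}{507} + \frac{13747}{1347}\right) \frac{1}{16148} = \left(- \frac{371733}{75881}\right) \frac{1}{16148} = - \frac{371733}{1225326388}$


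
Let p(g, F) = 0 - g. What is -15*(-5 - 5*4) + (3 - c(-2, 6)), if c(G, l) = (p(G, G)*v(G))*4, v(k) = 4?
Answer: 346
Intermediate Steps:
p(g, F) = -g
c(G, l) = -16*G (c(G, l) = (-G*4)*4 = -4*G*4 = -16*G)
-15*(-5 - 5*4) + (3 - c(-2, 6)) = -15*(-5 - 5*4) + (3 - (-16)*(-2)) = -15*(-5 - 20) + (3 - 1*32) = -15*(-25) + (3 - 32) = 375 - 29 = 346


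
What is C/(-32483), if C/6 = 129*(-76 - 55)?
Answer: 101394/32483 ≈ 3.1214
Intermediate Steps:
C = -101394 (C = 6*(129*(-76 - 55)) = 6*(129*(-131)) = 6*(-16899) = -101394)
C/(-32483) = -101394/(-32483) = -101394*(-1/32483) = 101394/32483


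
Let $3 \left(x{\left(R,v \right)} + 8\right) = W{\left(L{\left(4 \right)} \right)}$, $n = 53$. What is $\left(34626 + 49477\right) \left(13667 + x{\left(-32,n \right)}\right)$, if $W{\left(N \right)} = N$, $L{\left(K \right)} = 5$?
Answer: $\frac{3446709146}{3} \approx 1.1489 \cdot 10^{9}$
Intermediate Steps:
$x{\left(R,v \right)} = - \frac{19}{3}$ ($x{\left(R,v \right)} = -8 + \frac{1}{3} \cdot 5 = -8 + \frac{5}{3} = - \frac{19}{3}$)
$\left(34626 + 49477\right) \left(13667 + x{\left(-32,n \right)}\right) = \left(34626 + 49477\right) \left(13667 - \frac{19}{3}\right) = 84103 \cdot \frac{40982}{3} = \frac{3446709146}{3}$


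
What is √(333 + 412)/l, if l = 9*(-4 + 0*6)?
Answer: -√745/36 ≈ -0.75819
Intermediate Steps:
l = -36 (l = 9*(-4 + 0) = 9*(-4) = -36)
√(333 + 412)/l = √(333 + 412)/(-36) = √745*(-1/36) = -√745/36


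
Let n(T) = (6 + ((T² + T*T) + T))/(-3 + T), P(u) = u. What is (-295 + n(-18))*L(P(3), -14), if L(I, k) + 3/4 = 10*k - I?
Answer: 1309275/28 ≈ 46760.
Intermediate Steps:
L(I, k) = -¾ - I + 10*k (L(I, k) = -¾ + (10*k - I) = -¾ + (-I + 10*k) = -¾ - I + 10*k)
n(T) = (6 + T + 2*T²)/(-3 + T) (n(T) = (6 + ((T² + T²) + T))/(-3 + T) = (6 + (2*T² + T))/(-3 + T) = (6 + (T + 2*T²))/(-3 + T) = (6 + T + 2*T²)/(-3 + T))
(-295 + n(-18))*L(P(3), -14) = (-295 + (6 - 18 + 2*(-18)²)/(-3 - 18))*(-¾ - 1*3 + 10*(-14)) = (-295 + (6 - 18 + 2*324)/(-21))*(-¾ - 3 - 140) = (-295 - (6 - 18 + 648)/21)*(-575/4) = (-295 - 1/21*636)*(-575/4) = (-295 - 212/7)*(-575/4) = -2277/7*(-575/4) = 1309275/28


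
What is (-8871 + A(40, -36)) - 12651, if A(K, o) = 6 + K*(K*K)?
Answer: 42484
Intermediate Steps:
A(K, o) = 6 + K³ (A(K, o) = 6 + K*K² = 6 + K³)
(-8871 + A(40, -36)) - 12651 = (-8871 + (6 + 40³)) - 12651 = (-8871 + (6 + 64000)) - 12651 = (-8871 + 64006) - 12651 = 55135 - 12651 = 42484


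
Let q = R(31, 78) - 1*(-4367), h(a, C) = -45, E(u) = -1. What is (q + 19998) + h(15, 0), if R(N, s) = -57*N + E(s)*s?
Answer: 22475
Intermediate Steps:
R(N, s) = -s - 57*N (R(N, s) = -57*N - s = -s - 57*N)
q = 2522 (q = (-1*78 - 57*31) - 1*(-4367) = (-78 - 1767) + 4367 = -1845 + 4367 = 2522)
(q + 19998) + h(15, 0) = (2522 + 19998) - 45 = 22520 - 45 = 22475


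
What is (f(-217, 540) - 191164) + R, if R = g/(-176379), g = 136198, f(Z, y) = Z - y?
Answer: -33850970257/176379 ≈ -1.9192e+5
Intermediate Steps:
R = -136198/176379 (R = 136198/(-176379) = 136198*(-1/176379) = -136198/176379 ≈ -0.77219)
(f(-217, 540) - 191164) + R = ((-217 - 1*540) - 191164) - 136198/176379 = ((-217 - 540) - 191164) - 136198/176379 = (-757 - 191164) - 136198/176379 = -191921 - 136198/176379 = -33850970257/176379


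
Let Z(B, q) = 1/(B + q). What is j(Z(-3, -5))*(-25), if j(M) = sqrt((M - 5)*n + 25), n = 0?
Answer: -125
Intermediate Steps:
j(M) = 5 (j(M) = sqrt((M - 5)*0 + 25) = sqrt((-5 + M)*0 + 25) = sqrt(0 + 25) = sqrt(25) = 5)
j(Z(-3, -5))*(-25) = 5*(-25) = -125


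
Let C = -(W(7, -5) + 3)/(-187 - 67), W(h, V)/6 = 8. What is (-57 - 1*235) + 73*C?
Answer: -70445/254 ≈ -277.34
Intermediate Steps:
W(h, V) = 48 (W(h, V) = 6*8 = 48)
C = 51/254 (C = -(48 + 3)/(-187 - 67) = -51/(-254) = -51*(-1)/254 = -1*(-51/254) = 51/254 ≈ 0.20079)
(-57 - 1*235) + 73*C = (-57 - 1*235) + 73*(51/254) = (-57 - 235) + 3723/254 = -292 + 3723/254 = -70445/254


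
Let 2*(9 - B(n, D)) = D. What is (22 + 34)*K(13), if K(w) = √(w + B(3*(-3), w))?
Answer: 28*√62 ≈ 220.47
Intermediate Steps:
B(n, D) = 9 - D/2
K(w) = √(9 + w/2) (K(w) = √(w + (9 - w/2)) = √(9 + w/2))
(22 + 34)*K(13) = (22 + 34)*(√(36 + 2*13)/2) = 56*(√(36 + 26)/2) = 56*(√62/2) = 28*√62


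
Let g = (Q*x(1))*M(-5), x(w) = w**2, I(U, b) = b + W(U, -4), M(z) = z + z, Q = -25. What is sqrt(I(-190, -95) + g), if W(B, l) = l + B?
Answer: I*sqrt(39) ≈ 6.245*I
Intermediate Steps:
W(B, l) = B + l
M(z) = 2*z
I(U, b) = -4 + U + b (I(U, b) = b + (U - 4) = b + (-4 + U) = -4 + U + b)
g = 250 (g = (-25*1**2)*(2*(-5)) = -25*1*(-10) = -25*(-10) = 250)
sqrt(I(-190, -95) + g) = sqrt((-4 - 190 - 95) + 250) = sqrt(-289 + 250) = sqrt(-39) = I*sqrt(39)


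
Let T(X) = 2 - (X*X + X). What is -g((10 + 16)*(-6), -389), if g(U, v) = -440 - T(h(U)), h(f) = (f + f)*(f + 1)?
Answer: -2338737518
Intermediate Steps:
h(f) = 2*f*(1 + f) (h(f) = (2*f)*(1 + f) = 2*f*(1 + f))
T(X) = 2 - X - X² (T(X) = 2 - (X² + X) = 2 - (X + X²) = 2 + (-X - X²) = 2 - X - X²)
g(U, v) = -442 + 2*U*(1 + U) + 4*U²*(1 + U)² (g(U, v) = -440 - (2 - 2*U*(1 + U) - (2*U*(1 + U))²) = -440 - (2 - 2*U*(1 + U) - 4*U²*(1 + U)²) = -440 - (2 - 4*U²*(1 + U)² - 2*U*(1 + U)) = -440 + (-2 + 2*U*(1 + U) + 4*U²*(1 + U)²) = -442 + 2*U*(1 + U) + 4*U²*(1 + U)²)
-g((10 + 16)*(-6), -389) = -(-442 + 2*((10 + 16)*(-6))*(1 + (10 + 16)*(-6)) + 4*((10 + 16)*(-6))²*(1 + (10 + 16)*(-6))²) = -(-442 + 2*(26*(-6))*(1 + 26*(-6)) + 4*(26*(-6))²*(1 + 26*(-6))²) = -(-442 + 2*(-156)*(1 - 156) + 4*(-156)²*(1 - 156)²) = -(-442 + 2*(-156)*(-155) + 4*24336*(-155)²) = -(-442 + 48360 + 4*24336*24025) = -(-442 + 48360 + 2338689600) = -1*2338737518 = -2338737518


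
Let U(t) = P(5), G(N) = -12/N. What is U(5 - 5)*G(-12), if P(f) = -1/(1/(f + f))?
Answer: -10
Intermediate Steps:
P(f) = -2*f (P(f) = -1/(1/(2*f)) = -2*f)
U(t) = -10 (U(t) = -2*5 = -10)
U(5 - 5)*G(-12) = -(-120)/(-12) = -(-120)*(-1)/12 = -10*1 = -10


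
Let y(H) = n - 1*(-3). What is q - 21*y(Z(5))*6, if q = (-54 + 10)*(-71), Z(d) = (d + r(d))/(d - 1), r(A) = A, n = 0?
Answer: 2746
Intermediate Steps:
Z(d) = 2*d/(-1 + d) (Z(d) = (d + d)/(d - 1) = (2*d)/(-1 + d) = 2*d/(-1 + d))
y(H) = 3 (y(H) = 0 - 1*(-3) = 0 + 3 = 3)
q = 3124 (q = -44*(-71) = 3124)
q - 21*y(Z(5))*6 = 3124 - 21*3*6 = 3124 - 63*6 = 3124 - 378 = 2746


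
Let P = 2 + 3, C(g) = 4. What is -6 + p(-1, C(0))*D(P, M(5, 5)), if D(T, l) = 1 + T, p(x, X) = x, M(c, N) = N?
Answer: -12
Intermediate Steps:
P = 5
-6 + p(-1, C(0))*D(P, M(5, 5)) = -6 - (1 + 5) = -6 - 1*6 = -6 - 6 = -12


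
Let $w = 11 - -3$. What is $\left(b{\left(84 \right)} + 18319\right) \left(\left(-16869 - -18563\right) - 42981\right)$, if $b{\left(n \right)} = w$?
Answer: $-756914571$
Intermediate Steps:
$w = 14$ ($w = 11 + 3 = 14$)
$b{\left(n \right)} = 14$
$\left(b{\left(84 \right)} + 18319\right) \left(\left(-16869 - -18563\right) - 42981\right) = \left(14 + 18319\right) \left(\left(-16869 - -18563\right) - 42981\right) = 18333 \left(\left(-16869 + 18563\right) - 42981\right) = 18333 \left(1694 - 42981\right) = 18333 \left(-41287\right) = -756914571$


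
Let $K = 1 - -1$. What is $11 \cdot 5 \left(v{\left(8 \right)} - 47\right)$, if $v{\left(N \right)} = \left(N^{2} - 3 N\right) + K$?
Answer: $-275$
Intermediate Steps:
$K = 2$ ($K = 1 + 1 = 2$)
$v{\left(N \right)} = 2 + N^{2} - 3 N$ ($v{\left(N \right)} = \left(N^{2} - 3 N\right) + 2 = 2 + N^{2} - 3 N$)
$11 \cdot 5 \left(v{\left(8 \right)} - 47\right) = 11 \cdot 5 \left(\left(2 + 8^{2} - 24\right) - 47\right) = 55 \left(\left(2 + 64 - 24\right) - 47\right) = 55 \left(42 - 47\right) = 55 \left(-5\right) = -275$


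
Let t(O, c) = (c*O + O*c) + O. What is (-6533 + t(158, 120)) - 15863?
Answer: 15682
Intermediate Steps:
t(O, c) = O + 2*O*c (t(O, c) = (O*c + O*c) + O = 2*O*c + O = O + 2*O*c)
(-6533 + t(158, 120)) - 15863 = (-6533 + 158*(1 + 2*120)) - 15863 = (-6533 + 158*(1 + 240)) - 15863 = (-6533 + 158*241) - 15863 = (-6533 + 38078) - 15863 = 31545 - 15863 = 15682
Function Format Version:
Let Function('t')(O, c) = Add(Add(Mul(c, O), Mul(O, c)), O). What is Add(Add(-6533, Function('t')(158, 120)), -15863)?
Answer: 15682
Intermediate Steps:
Function('t')(O, c) = Add(O, Mul(2, O, c)) (Function('t')(O, c) = Add(Add(Mul(O, c), Mul(O, c)), O) = Add(Mul(2, O, c), O) = Add(O, Mul(2, O, c)))
Add(Add(-6533, Function('t')(158, 120)), -15863) = Add(Add(-6533, Mul(158, Add(1, Mul(2, 120)))), -15863) = Add(Add(-6533, Mul(158, Add(1, 240))), -15863) = Add(Add(-6533, Mul(158, 241)), -15863) = Add(Add(-6533, 38078), -15863) = Add(31545, -15863) = 15682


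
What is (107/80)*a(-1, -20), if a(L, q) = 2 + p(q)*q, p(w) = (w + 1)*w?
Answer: -406493/40 ≈ -10162.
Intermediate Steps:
p(w) = w*(1 + w) (p(w) = (1 + w)*w = w*(1 + w))
a(L, q) = 2 + q²*(1 + q) (a(L, q) = 2 + (q*(1 + q))*q = 2 + q²*(1 + q))
(107/80)*a(-1, -20) = (107/80)*(2 + (-20)²*(1 - 20)) = (107*(1/80))*(2 + 400*(-19)) = 107*(2 - 7600)/80 = (107/80)*(-7598) = -406493/40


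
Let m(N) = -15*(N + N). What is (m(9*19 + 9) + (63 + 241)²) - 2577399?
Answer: -2490383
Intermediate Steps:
m(N) = -30*N
(m(9*19 + 9) + (63 + 241)²) - 2577399 = (-30*(9*19 + 9) + (63 + 241)²) - 2577399 = (-30*(171 + 9) + 304²) - 2577399 = (-30*180 + 92416) - 2577399 = (-5400 + 92416) - 2577399 = 87016 - 2577399 = -2490383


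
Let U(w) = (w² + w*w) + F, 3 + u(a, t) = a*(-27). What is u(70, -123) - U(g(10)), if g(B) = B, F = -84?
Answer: -2009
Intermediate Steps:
u(a, t) = -3 - 27*a (u(a, t) = -3 + a*(-27) = -3 - 27*a)
U(w) = -84 + 2*w² (U(w) = (w² + w*w) - 84 = (w² + w²) - 84 = 2*w² - 84 = -84 + 2*w²)
u(70, -123) - U(g(10)) = (-3 - 27*70) - (-84 + 2*10²) = (-3 - 1890) - (-84 + 2*100) = -1893 - (-84 + 200) = -1893 - 1*116 = -1893 - 116 = -2009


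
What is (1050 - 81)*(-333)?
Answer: -322677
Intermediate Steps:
(1050 - 81)*(-333) = 969*(-333) = -322677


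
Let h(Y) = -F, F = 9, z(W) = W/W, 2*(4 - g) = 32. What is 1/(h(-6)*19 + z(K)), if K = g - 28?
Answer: -1/170 ≈ -0.0058824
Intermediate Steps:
g = -12 (g = 4 - 1/2*32 = 4 - 16 = -12)
K = -40 (K = -12 - 28 = -40)
z(W) = 1
h(Y) = -9 (h(Y) = -1*9 = -9)
1/(h(-6)*19 + z(K)) = 1/(-9*19 + 1) = 1/(-171 + 1) = 1/(-170) = -1/170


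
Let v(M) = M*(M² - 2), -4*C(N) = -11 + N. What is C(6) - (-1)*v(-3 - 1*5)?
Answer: -1979/4 ≈ -494.75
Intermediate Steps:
C(N) = 11/4 - N/4 (C(N) = -(-11 + N)/4 = 11/4 - N/4)
v(M) = M*(-2 + M²)
C(6) - (-1)*v(-3 - 1*5) = (11/4 - ¼*6) - (-1)*(-3 - 1*5)*(-2 + (-3 - 1*5)²) = (11/4 - 3/2) - (-1)*(-3 - 5)*(-2 + (-3 - 5)²) = 5/4 - (-1)*(-8*(-2 + (-8)²)) = 5/4 - (-1)*(-8*(-2 + 64)) = 5/4 - (-1)*(-8*62) = 5/4 - (-1)*(-496) = 5/4 - 1*496 = 5/4 - 496 = -1979/4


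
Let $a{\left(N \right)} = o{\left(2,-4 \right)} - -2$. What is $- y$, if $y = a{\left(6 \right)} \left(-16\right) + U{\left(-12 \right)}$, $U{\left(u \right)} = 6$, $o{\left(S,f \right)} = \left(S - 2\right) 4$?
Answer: $26$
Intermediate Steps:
$o{\left(S,f \right)} = -8 + 4 S$ ($o{\left(S,f \right)} = \left(-2 + S\right) 4 = -8 + 4 S$)
$a{\left(N \right)} = 2$ ($a{\left(N \right)} = \left(-8 + 4 \cdot 2\right) - -2 = \left(-8 + 8\right) + 2 = 0 + 2 = 2$)
$y = -26$ ($y = 2 \left(-16\right) + 6 = -32 + 6 = -26$)
$- y = \left(-1\right) \left(-26\right) = 26$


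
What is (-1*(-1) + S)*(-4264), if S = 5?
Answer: -25584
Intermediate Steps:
(-1*(-1) + S)*(-4264) = (-1*(-1) + 5)*(-4264) = (1 + 5)*(-4264) = 6*(-4264) = -25584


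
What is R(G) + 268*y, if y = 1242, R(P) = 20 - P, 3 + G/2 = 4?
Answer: 332874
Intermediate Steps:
G = 2 (G = -6 + 2*4 = -6 + 8 = 2)
R(G) + 268*y = (20 - 1*2) + 268*1242 = (20 - 2) + 332856 = 18 + 332856 = 332874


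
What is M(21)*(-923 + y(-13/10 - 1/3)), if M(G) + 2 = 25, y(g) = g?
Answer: -637997/30 ≈ -21267.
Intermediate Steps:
M(G) = 23 (M(G) = -2 + 25 = 23)
M(21)*(-923 + y(-13/10 - 1/3)) = 23*(-923 + (-13/10 - 1/3)) = 23*(-923 - 49/30) = 23*(-27739/30) = -637997/30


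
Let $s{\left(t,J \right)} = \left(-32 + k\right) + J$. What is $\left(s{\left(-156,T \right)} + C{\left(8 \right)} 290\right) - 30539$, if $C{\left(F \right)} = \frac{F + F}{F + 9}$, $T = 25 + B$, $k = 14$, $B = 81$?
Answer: $- \frac{513027}{17} \approx -30178.0$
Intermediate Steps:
$T = 106$ ($T = 25 + 81 = 106$)
$C{\left(F \right)} = \frac{2 F}{9 + F}$
$s{\left(t,J \right)} = -18 + J$ ($s{\left(t,J \right)} = \left(-32 + 14\right) + J = -18 + J$)
$\left(s{\left(-156,T \right)} + C{\left(8 \right)} 290\right) - 30539 = \left(\left(-18 + 106\right) + 2 \cdot 8 \frac{1}{9 + 8} \cdot 290\right) - 30539 = \left(88 + 2 \cdot 8 \cdot \frac{1}{17} \cdot 290\right) - 30539 = \left(88 + \frac{16}{17} \cdot 290\right) - 30539 = \left(88 + \frac{4640}{17}\right) - 30539 = \frac{6136}{17} - 30539 = - \frac{513027}{17}$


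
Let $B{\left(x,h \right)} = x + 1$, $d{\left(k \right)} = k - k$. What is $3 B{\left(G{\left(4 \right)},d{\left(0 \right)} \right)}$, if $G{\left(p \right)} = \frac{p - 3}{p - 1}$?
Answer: $4$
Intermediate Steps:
$G{\left(p \right)} = \frac{-3 + p}{-1 + p}$
$d{\left(k \right)} = 0$
$B{\left(x,h \right)} = 1 + x$
$3 B{\left(G{\left(4 \right)},d{\left(0 \right)} \right)} = 3 \left(1 + \frac{-3 + 4}{-1 + 4}\right) = 3 \left(1 + \frac{1}{3} \cdot 1\right) = 3 \left(1 + \frac{1}{3}\right) = 3 \cdot \frac{4}{3} = 4$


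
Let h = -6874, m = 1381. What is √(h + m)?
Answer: I*√5493 ≈ 74.115*I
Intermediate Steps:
√(h + m) = √(-6874 + 1381) = √(-5493) = I*√5493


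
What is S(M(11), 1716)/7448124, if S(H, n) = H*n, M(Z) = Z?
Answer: 1573/620677 ≈ 0.0025343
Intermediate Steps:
S(M(11), 1716)/7448124 = (11*1716)/7448124 = 18876*(1/7448124) = 1573/620677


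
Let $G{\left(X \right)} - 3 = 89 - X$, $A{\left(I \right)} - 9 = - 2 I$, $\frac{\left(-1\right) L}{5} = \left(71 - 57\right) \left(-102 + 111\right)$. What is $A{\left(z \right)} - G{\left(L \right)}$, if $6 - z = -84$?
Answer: $-893$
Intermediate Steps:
$z = 90$ ($z = 6 - -84 = 6 + 84 = 90$)
$L = -630$ ($L = - 5 \left(71 - 57\right) \left(-102 + 111\right) = - 5 \cdot 14 \cdot 9 = \left(-5\right) 126 = -630$)
$A{\left(I \right)} = 9 - 2 I$
$G{\left(X \right)} = 92 - X$ ($G{\left(X \right)} = 3 - \left(-89 + X\right) = 92 - X$)
$A{\left(z \right)} - G{\left(L \right)} = \left(9 - 180\right) - \left(92 - -630\right) = \left(9 - 180\right) - \left(92 + 630\right) = -171 - 722 = -893$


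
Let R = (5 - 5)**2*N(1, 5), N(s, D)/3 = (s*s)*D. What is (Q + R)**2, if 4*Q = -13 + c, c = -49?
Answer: 961/4 ≈ 240.25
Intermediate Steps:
N(s, D) = 3*D*s**2 (N(s, D) = 3*((s*s)*D) = 3*(s**2*D) = 3*(D*s**2) = 3*D*s**2)
Q = -31/2 (Q = (-13 - 49)/4 = (1/4)*(-62) = -31/2 ≈ -15.500)
R = 0 (R = (5 - 5)**2*(3*5*1**2) = 0**2*(3*5*1) = 0*15 = 0)
(Q + R)**2 = (-31/2 + 0)**2 = (-31/2)**2 = 961/4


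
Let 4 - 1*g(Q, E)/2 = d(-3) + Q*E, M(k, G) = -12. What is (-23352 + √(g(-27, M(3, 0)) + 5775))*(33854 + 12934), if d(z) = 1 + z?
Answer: -1092593376 + 140364*√571 ≈ -1.0892e+9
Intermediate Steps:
g(Q, E) = 12 - 2*E*Q (g(Q, E) = 8 - 2*((1 - 3) + Q*E) = 8 - 2*(-2 + E*Q) = 8 + (4 - 2*E*Q) = 12 - 2*E*Q)
(-23352 + √(g(-27, M(3, 0)) + 5775))*(33854 + 12934) = (-23352 + √((12 - 2*(-12)*(-27)) + 5775))*(33854 + 12934) = (-23352 + √((12 - 648) + 5775))*46788 = (-23352 + √(-636 + 5775))*46788 = (-23352 + √5139)*46788 = (-23352 + 3*√571)*46788 = -1092593376 + 140364*√571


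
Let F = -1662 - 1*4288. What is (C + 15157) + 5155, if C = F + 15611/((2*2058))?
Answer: 59129603/4116 ≈ 14366.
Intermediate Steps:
F = -5950 (F = -1662 - 4288 = -5950)
C = -24474589/4116 (C = -5950 + 15611/((2*2058)) = -5950 + 15611/4116 = -24474589/4116 ≈ -5946.2)
(C + 15157) + 5155 = (-24474589/4116 + 15157) + 5155 = 37911623/4116 + 5155 = 59129603/4116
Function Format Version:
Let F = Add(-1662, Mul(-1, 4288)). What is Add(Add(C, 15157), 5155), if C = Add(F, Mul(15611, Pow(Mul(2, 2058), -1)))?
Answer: Rational(59129603, 4116) ≈ 14366.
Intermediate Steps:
F = -5950 (F = Add(-1662, -4288) = -5950)
C = Rational(-24474589, 4116) (C = Add(-5950, Mul(15611, Pow(Mul(2, 2058), -1))) = Add(-5950, Mul(15611, Pow(4116, -1))) = Add(-5950, Mul(15611, Rational(1, 4116))) = Add(-5950, Rational(15611, 4116)) = Rational(-24474589, 4116) ≈ -5946.2)
Add(Add(C, 15157), 5155) = Add(Add(Rational(-24474589, 4116), 15157), 5155) = Add(Rational(37911623, 4116), 5155) = Rational(59129603, 4116)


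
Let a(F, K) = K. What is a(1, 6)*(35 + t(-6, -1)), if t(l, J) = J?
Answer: 204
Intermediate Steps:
a(1, 6)*(35 + t(-6, -1)) = 6*(35 - 1) = 6*34 = 204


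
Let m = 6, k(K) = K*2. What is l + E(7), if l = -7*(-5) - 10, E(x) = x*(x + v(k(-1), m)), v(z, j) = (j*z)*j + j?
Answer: -388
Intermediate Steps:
k(K) = 2*K
v(z, j) = j + z*j² (v(z, j) = z*j² + j = j + z*j²)
E(x) = x*(-66 + x) (E(x) = x*(x + 6*(1 + 6*(2*(-1)))) = x*(x + 6*(1 + 6*(-2))) = x*(x + 6*(1 - 12)) = x*(x + 6*(-11)) = x*(x - 66) = x*(-66 + x))
l = 25 (l = 35 - 10 = 25)
l + E(7) = 25 + 7*(-66 + 7) = 25 + 7*(-59) = 25 - 413 = -388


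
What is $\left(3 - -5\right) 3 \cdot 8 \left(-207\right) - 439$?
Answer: $-40183$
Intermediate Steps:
$\left(3 - -5\right) 3 \cdot 8 \left(-207\right) - 439 = \left(3 + 5\right) 3 \cdot 8 \left(-207\right) - 439 = 8 \cdot 3 \cdot 8 \left(-207\right) - 439 = 24 \cdot 8 \left(-207\right) - 439 = 192 \left(-207\right) - 439 = -39744 - 439 = -40183$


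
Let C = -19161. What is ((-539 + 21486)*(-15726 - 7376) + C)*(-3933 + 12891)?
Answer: -4335105451290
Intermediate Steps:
((-539 + 21486)*(-15726 - 7376) + C)*(-3933 + 12891) = ((-539 + 21486)*(-15726 - 7376) - 19161)*(-3933 + 12891) = (20947*(-23102) - 19161)*8958 = (-483917594 - 19161)*8958 = -483936755*8958 = -4335105451290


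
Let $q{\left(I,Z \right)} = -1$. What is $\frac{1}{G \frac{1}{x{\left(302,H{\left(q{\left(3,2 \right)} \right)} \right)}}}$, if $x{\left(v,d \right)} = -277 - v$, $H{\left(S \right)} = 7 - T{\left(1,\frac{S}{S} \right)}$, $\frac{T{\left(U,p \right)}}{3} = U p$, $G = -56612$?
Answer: $\frac{579}{56612} \approx 0.010228$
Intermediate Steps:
$T{\left(U,p \right)} = 3 U p$
$H{\left(S \right)} = 4$ ($H{\left(S \right)} = 7 - 3 \cdot 1 \frac{S}{S} = 7 - 3 \cdot 1 \cdot 1 = 7 - 3 = 4$)
$\frac{1}{G \frac{1}{x{\left(302,H{\left(q{\left(3,2 \right)} \right)} \right)}}} = \frac{1}{\left(-56612\right) \frac{1}{-277 - 302}} = \frac{1}{\left(-56612\right) \frac{1}{-579}} = \frac{1}{\left(-56612\right) \left(- \frac{1}{579}\right)} = \frac{1}{\frac{56612}{579}} = \frac{579}{56612}$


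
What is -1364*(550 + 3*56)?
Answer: -979352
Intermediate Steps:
-1364*(550 + 3*56) = -1364*(550 + 168) = -1364*718 = -979352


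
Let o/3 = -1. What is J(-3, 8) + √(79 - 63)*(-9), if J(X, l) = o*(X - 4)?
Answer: -15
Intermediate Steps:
o = -3 (o = 3*(-1) = -3)
J(X, l) = 12 - 3*X (J(X, l) = -3*(X - 4) = -3*(-4 + X) = 12 - 3*X)
J(-3, 8) + √(79 - 63)*(-9) = (12 - 3*(-3)) + √(79 - 63)*(-9) = (12 + 9) + √16*(-9) = 21 + 4*(-9) = 21 - 36 = -15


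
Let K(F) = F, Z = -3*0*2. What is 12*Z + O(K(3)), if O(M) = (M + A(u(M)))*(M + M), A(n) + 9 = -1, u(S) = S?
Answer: -42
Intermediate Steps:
A(n) = -10 (A(n) = -9 - 1 = -10)
Z = 0 (Z = 0*2 = 0)
O(M) = 2*M*(-10 + M) (O(M) = (M - 10)*(M + M) = (-10 + M)*(2*M) = 2*M*(-10 + M))
12*Z + O(K(3)) = 12*0 + 2*3*(-10 + 3) = 0 + 2*3*(-7) = 0 - 42 = -42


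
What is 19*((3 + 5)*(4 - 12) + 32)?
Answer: -608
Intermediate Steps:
19*((3 + 5)*(4 - 12) + 32) = 19*(8*(-8) + 32) = 19*(-64 + 32) = 19*(-32) = -608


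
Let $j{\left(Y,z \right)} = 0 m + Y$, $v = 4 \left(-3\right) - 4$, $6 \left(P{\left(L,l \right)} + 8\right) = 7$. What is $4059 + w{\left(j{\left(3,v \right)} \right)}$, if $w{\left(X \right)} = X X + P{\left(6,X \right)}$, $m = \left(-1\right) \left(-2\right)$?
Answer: $\frac{24367}{6} \approx 4061.2$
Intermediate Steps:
$P{\left(L,l \right)} = - \frac{41}{6}$ ($P{\left(L,l \right)} = -8 + \frac{1}{6} \cdot 7 = -8 + \frac{7}{6} = - \frac{41}{6}$)
$m = 2$
$v = -16$ ($v = -12 - 4 = -16$)
$j{\left(Y,z \right)} = Y$ ($j{\left(Y,z \right)} = 0 \cdot 2 + Y = 0 + Y = Y$)
$w{\left(X \right)} = - \frac{41}{6} + X^{2}$ ($w{\left(X \right)} = X X - \frac{41}{6} = X^{2} - \frac{41}{6} = - \frac{41}{6} + X^{2}$)
$4059 + w{\left(j{\left(3,v \right)} \right)} = 4059 - \left(\frac{41}{6} - 3^{2}\right) = 4059 + \left(- \frac{41}{6} + 9\right) = 4059 + \frac{13}{6} = \frac{24367}{6}$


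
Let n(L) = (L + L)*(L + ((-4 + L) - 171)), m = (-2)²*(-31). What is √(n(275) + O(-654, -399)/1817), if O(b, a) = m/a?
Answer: √108405072337004142/724983 ≈ 454.15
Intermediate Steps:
m = -124 (m = 4*(-31) = -124)
O(b, a) = -124/a
n(L) = 2*L*(-175 + 2*L) (n(L) = (2*L)*(L + (-175 + L)) = (2*L)*(-175 + 2*L) = 2*L*(-175 + 2*L))
√(n(275) + O(-654, -399)/1817) = √(2*275*(-175 + 2*275) - 124/(-399)/1817) = √(2*275*(-175 + 550) - 124*(-1/399)*(1/1817)) = √(2*275*375 + (124/399)*(1/1817)) = √(206250 + 124/724983) = √(149527743874/724983) = √108405072337004142/724983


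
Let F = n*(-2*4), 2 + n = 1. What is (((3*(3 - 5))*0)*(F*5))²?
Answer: 0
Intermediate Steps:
n = -1 (n = -2 + 1 = -1)
F = 8 (F = -(-2)*4 = -1*(-8) = 8)
(((3*(3 - 5))*0)*(F*5))² = (((3*(3 - 5))*0)*(8*5))² = (((3*(-2))*0)*40)² = (-6*0*40)² = (0*40)² = 0² = 0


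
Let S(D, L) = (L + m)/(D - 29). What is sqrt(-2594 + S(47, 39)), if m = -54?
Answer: I*sqrt(93414)/6 ≈ 50.94*I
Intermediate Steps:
S(D, L) = (-54 + L)/(-29 + D) (S(D, L) = (L - 54)/(D - 29) = (-54 + L)/(-29 + D))
sqrt(-2594 + S(47, 39)) = sqrt(-2594 + (-54 + 39)/(-29 + 47)) = sqrt(-2594 - 15/18) = sqrt(-2594 + (1/18)*(-15)) = sqrt(-2594 - 5/6) = sqrt(-15569/6) = I*sqrt(93414)/6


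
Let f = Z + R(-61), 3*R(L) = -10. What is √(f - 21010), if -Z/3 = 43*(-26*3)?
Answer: I*√98562/3 ≈ 104.65*I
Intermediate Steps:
R(L) = -10/3 (R(L) = (⅓)*(-10) = -10/3)
Z = 10062 (Z = -129*(-26*3) = -129*(-78) = -3*(-3354) = 10062)
f = 30176/3 (f = 10062 - 10/3 = 30176/3 ≈ 10059.)
√(f - 21010) = √(30176/3 - 21010) = √(-32854/3) = I*√98562/3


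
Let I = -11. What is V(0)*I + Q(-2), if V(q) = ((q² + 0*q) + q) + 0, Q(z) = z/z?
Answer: 1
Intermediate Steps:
Q(z) = 1
V(q) = q + q² (V(q) = ((q² + 0) + q) + 0 = (q² + q) + 0 = (q + q²) + 0 = q + q²)
V(0)*I + Q(-2) = (0*(1 + 0))*(-11) + 1 = (0*1)*(-11) + 1 = 0*(-11) + 1 = 0 + 1 = 1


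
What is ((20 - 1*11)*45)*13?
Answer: 5265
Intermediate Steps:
((20 - 1*11)*45)*13 = ((20 - 11)*45)*13 = (9*45)*13 = 405*13 = 5265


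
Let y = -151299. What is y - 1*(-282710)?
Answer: 131411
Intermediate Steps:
y - 1*(-282710) = -151299 - 1*(-282710) = -151299 + 282710 = 131411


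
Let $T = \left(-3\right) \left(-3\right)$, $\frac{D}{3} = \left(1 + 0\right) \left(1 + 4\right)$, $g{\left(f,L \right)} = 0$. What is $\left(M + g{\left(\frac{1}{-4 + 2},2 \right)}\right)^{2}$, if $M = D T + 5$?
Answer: $19600$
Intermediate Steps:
$D = 15$ ($D = 3 \left(1 + 0\right) \left(1 + 4\right) = 3 \cdot 1 \cdot 5 = 3 \cdot 5 = 15$)
$T = 9$
$M = 140$ ($M = 15 \cdot 9 + 5 = 135 + 5 = 140$)
$\left(M + g{\left(\frac{1}{-4 + 2},2 \right)}\right)^{2} = \left(140 + 0\right)^{2} = 140^{2} = 19600$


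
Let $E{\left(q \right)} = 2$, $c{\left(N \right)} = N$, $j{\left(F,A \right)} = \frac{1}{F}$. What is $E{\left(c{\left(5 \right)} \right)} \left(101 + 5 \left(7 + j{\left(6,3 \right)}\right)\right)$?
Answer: $\frac{821}{3} \approx 273.67$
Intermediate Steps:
$E{\left(c{\left(5 \right)} \right)} \left(101 + 5 \left(7 + j{\left(6,3 \right)}\right)\right) = 2 \left(101 + 5 \left(7 + \frac{1}{6}\right)\right) = 2 \left(101 + 5 \cdot \frac{43}{6}\right) = 2 \left(101 + \frac{215}{6}\right) = 2 \cdot \frac{821}{6} = \frac{821}{3}$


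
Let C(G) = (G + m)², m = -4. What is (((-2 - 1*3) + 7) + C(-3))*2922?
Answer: 149022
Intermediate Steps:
C(G) = (-4 + G)² (C(G) = (G - 4)² = (-4 + G)²)
(((-2 - 1*3) + 7) + C(-3))*2922 = (((-2 - 1*3) + 7) + (-4 - 3)²)*2922 = (((-2 - 3) + 7) + (-7)²)*2922 = ((-5 + 7) + 49)*2922 = (2 + 49)*2922 = 51*2922 = 149022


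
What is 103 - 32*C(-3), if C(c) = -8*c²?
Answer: 2407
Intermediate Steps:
103 - 32*C(-3) = 103 - (-256)*(-3)² = 103 - (-256)*9 = 103 - 32*(-72) = 103 + 2304 = 2407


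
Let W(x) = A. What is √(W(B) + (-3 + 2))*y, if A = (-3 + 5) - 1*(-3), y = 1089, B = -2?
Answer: 2178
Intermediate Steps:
A = 5 (A = 2 + 3 = 5)
W(x) = 5
√(W(B) + (-3 + 2))*y = √(5 + (-3 + 2))*1089 = √(5 - 1)*1089 = √4*1089 = 2*1089 = 2178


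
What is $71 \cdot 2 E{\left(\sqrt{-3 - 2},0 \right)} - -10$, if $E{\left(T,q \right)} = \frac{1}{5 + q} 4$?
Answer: $\frac{618}{5} \approx 123.6$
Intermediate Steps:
$E{\left(T,q \right)} = \frac{4}{5 + q}$
$71 \cdot 2 E{\left(\sqrt{-3 - 2},0 \right)} - -10 = 71 \cdot 2 \frac{4}{5 + 0} - -10 = 71 \cdot 2 \cdot \frac{4}{5} + \left(-54 + 64\right) = 71 \cdot 2 \cdot 4 \cdot \frac{1}{5} + 10 = 71 \cdot 2 \cdot \frac{4}{5} + 10 = 71 \cdot \frac{8}{5} + 10 = \frac{568}{5} + 10 = \frac{618}{5}$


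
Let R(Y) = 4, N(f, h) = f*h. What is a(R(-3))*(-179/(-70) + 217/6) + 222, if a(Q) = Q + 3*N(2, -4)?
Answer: -11602/21 ≈ -552.48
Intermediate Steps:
a(Q) = -24 + Q (a(Q) = Q + 3*(2*(-4)) = Q + 3*(-8) = Q - 24 = -24 + Q)
a(R(-3))*(-179/(-70) + 217/6) + 222 = (-24 + 4)*(-179/(-70) + 217/6) + 222 = -20*(-179*(-1/70) + 217*(1/6)) + 222 = -20*(179/70 + 217/6) + 222 = -20*4066/105 + 222 = -16264/21 + 222 = -11602/21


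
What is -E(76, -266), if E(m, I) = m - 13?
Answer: -63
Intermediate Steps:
E(m, I) = -13 + m
-E(76, -266) = -(-13 + 76) = -1*63 = -63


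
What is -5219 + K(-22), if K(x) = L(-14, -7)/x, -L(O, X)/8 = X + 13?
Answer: -57385/11 ≈ -5216.8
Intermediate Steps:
L(O, X) = -104 - 8*X (L(O, X) = -8*(X + 13) = -8*(13 + X) = -104 - 8*X)
K(x) = -48/x (K(x) = (-104 - 8*(-7))/x = (-104 + 56)/x = -48/x)
-5219 + K(-22) = -5219 - 48/(-22) = -5219 - 48*(-1/22) = -5219 + 24/11 = -57385/11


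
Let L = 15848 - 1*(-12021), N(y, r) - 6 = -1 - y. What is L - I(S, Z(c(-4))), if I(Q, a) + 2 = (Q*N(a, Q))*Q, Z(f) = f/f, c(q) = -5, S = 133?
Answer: -42885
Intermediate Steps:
Z(f) = 1
N(y, r) = 5 - y (N(y, r) = 6 + (-1 - y) = 5 - y)
L = 27869 (L = 15848 + 12021 = 27869)
I(Q, a) = -2 + Q²*(5 - a) (I(Q, a) = -2 + (Q*(5 - a))*Q = -2 + Q²*(5 - a))
L - I(S, Z(c(-4))) = 27869 - (-2 + 133²*(5 - 1*1)) = 27869 - (-2 + 17689*(5 - 1)) = 27869 - (-2 + 17689*4) = 27869 - (-2 + 70756) = 27869 - 1*70754 = 27869 - 70754 = -42885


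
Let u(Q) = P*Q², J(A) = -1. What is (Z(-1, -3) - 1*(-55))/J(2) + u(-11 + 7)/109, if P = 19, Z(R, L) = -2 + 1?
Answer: -5582/109 ≈ -51.211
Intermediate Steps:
Z(R, L) = -1
u(Q) = 19*Q²
(Z(-1, -3) - 1*(-55))/J(2) + u(-11 + 7)/109 = (-1 - 1*(-55))/(-1) + (19*(-11 + 7)²)/109 = (-1 + 55)*(-1) + (19*(-4)²)*(1/109) = 54*(-1) + (19*16)*(1/109) = -54 + 304*(1/109) = -54 + 304/109 = -5582/109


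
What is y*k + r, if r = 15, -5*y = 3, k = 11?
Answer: 42/5 ≈ 8.4000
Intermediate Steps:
y = -⅗ (y = -⅕*3 = -⅗ ≈ -0.60000)
y*k + r = -⅗*11 + 15 = -33/5 + 15 = 42/5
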